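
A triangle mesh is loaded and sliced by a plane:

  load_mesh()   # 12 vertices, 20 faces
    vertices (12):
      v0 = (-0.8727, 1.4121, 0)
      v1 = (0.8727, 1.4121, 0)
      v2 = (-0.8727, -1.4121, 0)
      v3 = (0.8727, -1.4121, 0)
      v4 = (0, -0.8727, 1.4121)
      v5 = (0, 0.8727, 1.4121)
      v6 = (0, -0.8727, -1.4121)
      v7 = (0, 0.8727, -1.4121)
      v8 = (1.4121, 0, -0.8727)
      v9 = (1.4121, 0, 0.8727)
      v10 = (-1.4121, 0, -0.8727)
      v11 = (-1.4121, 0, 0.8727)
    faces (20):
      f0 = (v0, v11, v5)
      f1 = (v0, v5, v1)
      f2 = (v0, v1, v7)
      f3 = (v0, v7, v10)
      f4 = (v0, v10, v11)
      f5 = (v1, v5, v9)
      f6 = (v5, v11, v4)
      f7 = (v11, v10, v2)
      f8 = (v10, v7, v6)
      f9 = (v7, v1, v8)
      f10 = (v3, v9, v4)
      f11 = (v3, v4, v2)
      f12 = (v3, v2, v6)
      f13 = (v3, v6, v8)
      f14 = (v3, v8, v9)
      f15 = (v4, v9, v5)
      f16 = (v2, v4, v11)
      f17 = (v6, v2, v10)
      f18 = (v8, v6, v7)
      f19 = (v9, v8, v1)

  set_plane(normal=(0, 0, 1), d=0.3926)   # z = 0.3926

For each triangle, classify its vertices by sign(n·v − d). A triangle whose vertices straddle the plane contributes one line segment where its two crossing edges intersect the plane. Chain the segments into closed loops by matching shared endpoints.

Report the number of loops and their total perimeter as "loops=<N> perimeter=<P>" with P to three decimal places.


loops=1 perimeter=8.592

Straddling triangles (10 of 20):
  (v0,v11,v5) [-++] → (-1.11536, 0.776841, 0.3926)–(-0.630067, 1.26213, 0.3926)  len=0.6863
  (v0,v5,v1) [-+-] → (-0.630067, 1.26213, 0.3926)–(0.630067, 1.26213, 0.3926)  len=1.2601
  (v0,v10,v11) [--+] → (-1.4121, 0, 0.3926)–(-1.11536, 0.776841, 0.3926)  len=0.8316
  (v1,v5,v9) [-++] → (0.630067, 1.26213, 0.3926)–(1.11536, 0.776841, 0.3926)  len=0.6863
  (v11,v10,v2) [+--] → (-1.4121, 0, 0.3926)–(-1.11536, -0.776841, 0.3926)  len=0.8316
  (v3,v9,v4) [-++] → (1.11536, -0.776841, 0.3926)–(0.630067, -1.26213, 0.3926)  len=0.6863
  (v3,v4,v2) [-+-] → (0.630067, -1.26213, 0.3926)–(-0.630067, -1.26213, 0.3926)  len=1.2601
  (v3,v8,v9) [--+] → (1.4121, 0, 0.3926)–(1.11536, -0.776841, 0.3926)  len=0.8316
  (v2,v4,v11) [-++] → (-0.630067, -1.26213, 0.3926)–(-1.11536, -0.776841, 0.3926)  len=0.6863
  (v9,v8,v1) [+--] → (1.4121, 0, 0.3926)–(1.11536, 0.776841, 0.3926)  len=0.8316

Chained into 1 loop(s):
  loop 1: 10 segments, perimeter = 8.5918
Total perimeter = 8.592


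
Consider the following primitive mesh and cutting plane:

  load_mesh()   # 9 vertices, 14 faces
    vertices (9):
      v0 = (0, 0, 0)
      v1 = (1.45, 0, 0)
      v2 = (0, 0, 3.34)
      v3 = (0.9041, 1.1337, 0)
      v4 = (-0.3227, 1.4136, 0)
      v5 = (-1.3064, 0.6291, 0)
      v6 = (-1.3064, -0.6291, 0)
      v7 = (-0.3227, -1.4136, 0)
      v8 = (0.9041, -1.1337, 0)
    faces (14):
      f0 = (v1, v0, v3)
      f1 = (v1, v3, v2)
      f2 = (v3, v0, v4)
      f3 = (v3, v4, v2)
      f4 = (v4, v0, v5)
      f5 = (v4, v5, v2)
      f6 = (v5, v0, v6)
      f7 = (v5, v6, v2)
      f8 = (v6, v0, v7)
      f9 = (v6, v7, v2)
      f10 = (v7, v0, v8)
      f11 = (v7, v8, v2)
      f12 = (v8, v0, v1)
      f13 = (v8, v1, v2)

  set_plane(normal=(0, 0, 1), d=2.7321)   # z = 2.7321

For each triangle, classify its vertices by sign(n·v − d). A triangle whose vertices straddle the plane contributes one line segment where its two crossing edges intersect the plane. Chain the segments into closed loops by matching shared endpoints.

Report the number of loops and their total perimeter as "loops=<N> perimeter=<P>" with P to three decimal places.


loops=1 perimeter=1.603

Straddling triangles (7 of 14):
  (v1,v3,v2) [--+] → (0.164552, 0.20634, 2.7321)–(0.263909, 0, 2.7321)  len=0.2290
  (v3,v4,v2) [--+] → (-0.0587333, 0.257284, 2.7321)–(0.164552, 0.20634, 2.7321)  len=0.2290
  (v4,v5,v2) [--+] → (-0.237773, 0.1145, 2.7321)–(-0.0587333, 0.257284, 2.7321)  len=0.2290
  (v5,v6,v2) [--+] → (-0.237773, -0.1145, 2.7321)–(-0.237773, 0.1145, 2.7321)  len=0.2290
  (v6,v7,v2) [--+] → (-0.0587333, -0.257284, 2.7321)–(-0.237773, -0.1145, 2.7321)  len=0.2290
  (v7,v8,v2) [--+] → (0.164552, -0.20634, 2.7321)–(-0.0587333, -0.257284, 2.7321)  len=0.2290
  (v8,v1,v2) [--+] → (0.263909, 0, 2.7321)–(0.164552, -0.20634, 2.7321)  len=0.2290

Chained into 1 loop(s):
  loop 1: 7 segments, perimeter = 1.6031
Total perimeter = 1.603


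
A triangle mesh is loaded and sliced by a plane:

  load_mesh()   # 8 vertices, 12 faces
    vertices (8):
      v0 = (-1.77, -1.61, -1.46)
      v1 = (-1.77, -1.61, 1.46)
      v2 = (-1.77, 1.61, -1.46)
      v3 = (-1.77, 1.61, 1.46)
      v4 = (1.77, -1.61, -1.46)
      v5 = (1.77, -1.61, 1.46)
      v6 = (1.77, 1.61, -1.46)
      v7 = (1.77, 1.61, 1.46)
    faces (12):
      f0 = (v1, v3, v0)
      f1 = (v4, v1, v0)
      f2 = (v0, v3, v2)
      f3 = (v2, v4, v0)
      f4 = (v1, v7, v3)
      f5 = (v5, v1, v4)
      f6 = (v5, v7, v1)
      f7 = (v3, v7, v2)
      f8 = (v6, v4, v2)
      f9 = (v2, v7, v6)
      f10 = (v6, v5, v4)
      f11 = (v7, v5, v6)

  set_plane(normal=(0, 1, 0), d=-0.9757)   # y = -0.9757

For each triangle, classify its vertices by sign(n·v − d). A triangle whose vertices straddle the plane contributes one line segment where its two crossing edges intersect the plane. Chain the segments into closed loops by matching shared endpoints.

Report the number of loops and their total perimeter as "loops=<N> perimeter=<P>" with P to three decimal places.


Straddling triangles (8 of 12):
  (v1,v3,v0) [-+-] → (-1.77, -0.9757, 1.46)–(-1.77, -0.9757, -0.884796)  len=2.3448
  (v0,v3,v2) [-++] → (-1.77, -0.9757, -0.884796)–(-1.77, -0.9757, -1.46)  len=0.5752
  (v2,v4,v0) [+--] → (1.07266, -0.9757, -1.46)–(-1.77, -0.9757, -1.46)  len=2.8427
  (v1,v7,v3) [-++] → (-1.07266, -0.9757, 1.46)–(-1.77, -0.9757, 1.46)  len=0.6973
  (v5,v7,v1) [-+-] → (1.77, -0.9757, 1.46)–(-1.07266, -0.9757, 1.46)  len=2.8427
  (v6,v4,v2) [+-+] → (1.77, -0.9757, -1.46)–(1.07266, -0.9757, -1.46)  len=0.6973
  (v6,v5,v4) [+--] → (1.77, -0.9757, 0.884796)–(1.77, -0.9757, -1.46)  len=2.3448
  (v7,v5,v6) [+-+] → (1.77, -0.9757, 1.46)–(1.77, -0.9757, 0.884796)  len=0.5752

Chained into 1 loop(s):
  loop 1: 8 segments, perimeter = 12.9200
Total perimeter = 12.920

loops=1 perimeter=12.920


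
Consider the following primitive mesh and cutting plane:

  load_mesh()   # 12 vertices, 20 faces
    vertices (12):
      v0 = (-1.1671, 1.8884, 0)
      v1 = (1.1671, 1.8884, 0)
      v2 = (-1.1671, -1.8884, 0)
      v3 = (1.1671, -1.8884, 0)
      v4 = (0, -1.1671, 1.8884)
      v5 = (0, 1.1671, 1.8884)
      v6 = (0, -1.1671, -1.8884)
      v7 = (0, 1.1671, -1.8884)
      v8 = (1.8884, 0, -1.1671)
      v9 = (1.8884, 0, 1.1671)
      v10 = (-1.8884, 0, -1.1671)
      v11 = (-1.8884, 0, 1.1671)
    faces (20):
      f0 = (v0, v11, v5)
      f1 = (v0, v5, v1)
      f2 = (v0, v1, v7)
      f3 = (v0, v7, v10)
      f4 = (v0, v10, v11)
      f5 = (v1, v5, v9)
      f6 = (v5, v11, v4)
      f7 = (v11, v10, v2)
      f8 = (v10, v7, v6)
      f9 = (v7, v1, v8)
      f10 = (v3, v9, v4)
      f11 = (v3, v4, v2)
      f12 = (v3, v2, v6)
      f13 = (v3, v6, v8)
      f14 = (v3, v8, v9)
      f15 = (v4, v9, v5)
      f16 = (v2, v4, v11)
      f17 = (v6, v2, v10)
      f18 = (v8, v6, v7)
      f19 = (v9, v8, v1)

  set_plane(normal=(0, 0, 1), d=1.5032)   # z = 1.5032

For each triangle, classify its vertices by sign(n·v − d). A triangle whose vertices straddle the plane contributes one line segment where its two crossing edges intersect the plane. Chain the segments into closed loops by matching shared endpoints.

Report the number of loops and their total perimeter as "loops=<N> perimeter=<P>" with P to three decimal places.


loops=1 perimeter=7.486

Straddling triangles (8 of 20):
  (v0,v11,v5) [--+] → (-1.00847, 0.543827, 1.5032)–(-0.238068, 1.31423, 1.5032)  len=1.0895
  (v0,v5,v1) [-+-] → (-0.238068, 1.31423, 1.5032)–(0.238068, 1.31423, 1.5032)  len=0.4761
  (v1,v5,v9) [-+-] → (0.238068, 1.31423, 1.5032)–(1.00847, 0.543827, 1.5032)  len=1.0895
  (v5,v11,v4) [+-+] → (-1.00847, 0.543827, 1.5032)–(-1.00847, -0.543827, 1.5032)  len=1.0877
  (v3,v9,v4) [--+] → (1.00847, -0.543827, 1.5032)–(0.238068, -1.31423, 1.5032)  len=1.0895
  (v3,v4,v2) [-+-] → (0.238068, -1.31423, 1.5032)–(-0.238068, -1.31423, 1.5032)  len=0.4761
  (v4,v9,v5) [+-+] → (1.00847, -0.543827, 1.5032)–(1.00847, 0.543827, 1.5032)  len=1.0877
  (v2,v4,v11) [-+-] → (-0.238068, -1.31423, 1.5032)–(-1.00847, -0.543827, 1.5032)  len=1.0895

Chained into 1 loop(s):
  loop 1: 8 segments, perimeter = 7.4856
Total perimeter = 7.486


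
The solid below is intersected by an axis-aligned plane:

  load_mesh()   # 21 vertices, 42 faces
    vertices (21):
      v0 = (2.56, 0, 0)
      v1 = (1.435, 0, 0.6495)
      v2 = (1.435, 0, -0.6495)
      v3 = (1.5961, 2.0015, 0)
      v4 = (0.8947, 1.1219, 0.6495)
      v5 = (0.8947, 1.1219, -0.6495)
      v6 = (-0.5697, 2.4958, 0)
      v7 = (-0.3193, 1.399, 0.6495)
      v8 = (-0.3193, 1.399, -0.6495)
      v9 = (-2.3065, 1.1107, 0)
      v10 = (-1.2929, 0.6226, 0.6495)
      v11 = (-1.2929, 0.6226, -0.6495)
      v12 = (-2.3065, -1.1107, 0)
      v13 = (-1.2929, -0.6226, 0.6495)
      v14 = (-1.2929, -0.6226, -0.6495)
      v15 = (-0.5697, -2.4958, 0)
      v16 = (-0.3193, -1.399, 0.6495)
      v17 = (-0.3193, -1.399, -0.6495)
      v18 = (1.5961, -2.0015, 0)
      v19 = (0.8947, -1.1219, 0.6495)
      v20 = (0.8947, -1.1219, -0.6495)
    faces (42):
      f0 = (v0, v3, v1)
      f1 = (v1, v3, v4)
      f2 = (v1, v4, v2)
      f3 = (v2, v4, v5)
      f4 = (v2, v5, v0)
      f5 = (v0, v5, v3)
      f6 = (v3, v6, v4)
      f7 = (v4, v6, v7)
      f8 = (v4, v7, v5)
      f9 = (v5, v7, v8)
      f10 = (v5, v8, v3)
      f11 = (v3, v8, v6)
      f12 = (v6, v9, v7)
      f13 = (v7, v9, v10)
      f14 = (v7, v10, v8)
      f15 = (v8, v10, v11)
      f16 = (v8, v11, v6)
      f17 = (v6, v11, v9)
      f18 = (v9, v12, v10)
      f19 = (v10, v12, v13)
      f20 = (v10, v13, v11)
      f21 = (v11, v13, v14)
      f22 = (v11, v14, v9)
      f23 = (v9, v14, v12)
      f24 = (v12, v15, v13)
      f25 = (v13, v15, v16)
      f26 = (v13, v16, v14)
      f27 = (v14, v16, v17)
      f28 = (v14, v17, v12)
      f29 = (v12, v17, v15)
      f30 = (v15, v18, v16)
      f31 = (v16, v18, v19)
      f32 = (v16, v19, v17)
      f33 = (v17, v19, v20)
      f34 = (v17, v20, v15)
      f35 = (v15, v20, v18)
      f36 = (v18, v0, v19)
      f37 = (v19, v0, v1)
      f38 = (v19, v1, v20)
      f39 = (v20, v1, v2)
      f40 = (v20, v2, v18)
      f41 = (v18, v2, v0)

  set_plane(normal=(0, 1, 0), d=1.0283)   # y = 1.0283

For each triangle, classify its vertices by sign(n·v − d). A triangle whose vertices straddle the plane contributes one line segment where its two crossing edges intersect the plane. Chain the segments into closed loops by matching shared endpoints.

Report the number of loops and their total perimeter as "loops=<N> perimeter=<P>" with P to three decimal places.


loops=2 perimeter=8.513

Straddling triangles (14 of 42):
  (v0,v3,v1) [-+-] → (2.06478, 1.0283, 0)–(1.51777, 1.0283, 0.31581)  len=0.6316
  (v1,v3,v4) [-++] → (1.51777, 1.0283, 0.31581)–(0.939777, 1.0283, 0.6495)  len=0.6674
  (v1,v4,v2) [-+-] → (0.939777, 1.0283, 0.6495)–(0.939777, 1.0283, 0.541125)  len=0.1084
  (v2,v4,v5) [-++] → (0.939777, 1.0283, 0.541125)–(0.939777, 1.0283, -0.6495)  len=1.1906
  (v2,v5,v0) [-+-] → (0.939777, 1.0283, -0.6495)–(1.03364, 1.0283, -0.595312)  len=0.1084
  (v0,v5,v3) [-++] → (1.03364, 1.0283, -0.595312)–(2.06478, 1.0283, 0)  len=1.1907
  (v7,v9,v10) [++-] → (-2.13539, 1.0283, 0.109647)–(-0.784155, 1.0283, 0.6495)  len=1.4551
  (v7,v10,v8) [+-+] → (-0.784155, 1.0283, 0.6495)–(-0.784155, 1.0283, -0.0292794)  len=0.6788
  (v8,v10,v11) [+--] → (-0.784155, 1.0283, -0.0292794)–(-0.784155, 1.0283, -0.6495)  len=0.6202
  (v8,v11,v6) [+-+] → (-0.784155, 1.0283, -0.6495)–(-1.13627, 1.0283, -0.50883)  len=0.3792
  (v6,v11,v9) [+-+] → (-1.13627, 1.0283, -0.50883)–(-2.13539, 1.0283, -0.109647)  len=1.0759
  (v9,v12,v10) [+--] → (-2.3065, 1.0283, 0)–(-2.13539, 1.0283, 0.109647)  len=0.2032
  (v11,v14,v9) [--+] → (-2.25831, 1.0283, -0.0308768)–(-2.13539, 1.0283, -0.109647)  len=0.1460
  (v9,v14,v12) [+--] → (-2.25831, 1.0283, -0.0308768)–(-2.3065, 1.0283, 0)  len=0.0572

Chained into 2 loop(s):
  loop 1: 6 segments, perimeter = 3.8971
  loop 2: 8 segments, perimeter = 4.6156
Total perimeter = 8.513


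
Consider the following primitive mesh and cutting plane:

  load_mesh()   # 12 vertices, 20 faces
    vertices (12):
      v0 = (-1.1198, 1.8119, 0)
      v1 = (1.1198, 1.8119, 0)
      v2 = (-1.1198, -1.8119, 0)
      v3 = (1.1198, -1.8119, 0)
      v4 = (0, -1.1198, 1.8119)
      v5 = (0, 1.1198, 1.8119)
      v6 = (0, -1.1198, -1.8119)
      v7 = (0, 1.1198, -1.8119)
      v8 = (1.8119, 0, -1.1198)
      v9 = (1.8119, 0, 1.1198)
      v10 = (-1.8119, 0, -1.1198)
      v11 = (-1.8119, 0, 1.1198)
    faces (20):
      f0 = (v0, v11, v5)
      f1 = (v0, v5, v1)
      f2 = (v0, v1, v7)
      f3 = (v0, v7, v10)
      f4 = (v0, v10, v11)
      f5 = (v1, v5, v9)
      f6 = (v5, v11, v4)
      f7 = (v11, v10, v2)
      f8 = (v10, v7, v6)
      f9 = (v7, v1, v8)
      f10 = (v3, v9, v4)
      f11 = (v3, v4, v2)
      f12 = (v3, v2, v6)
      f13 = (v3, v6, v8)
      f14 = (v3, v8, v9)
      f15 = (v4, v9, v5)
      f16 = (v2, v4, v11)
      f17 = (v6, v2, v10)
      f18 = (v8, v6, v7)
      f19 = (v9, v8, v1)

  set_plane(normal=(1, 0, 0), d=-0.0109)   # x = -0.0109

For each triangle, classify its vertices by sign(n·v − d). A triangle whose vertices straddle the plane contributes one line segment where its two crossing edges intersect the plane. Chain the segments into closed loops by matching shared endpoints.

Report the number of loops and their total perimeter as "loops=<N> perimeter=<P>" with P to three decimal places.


loops=1 perimeter=12.211

Straddling triangles (10 of 20):
  (v0,v11,v5) [--+] → (-0.0109, 1.11306, 1.80774)–(-0.0109, 1.12654, 1.79426)  len=0.0191
  (v0,v5,v1) [-++] → (-0.0109, 1.12654, 1.79426)–(-0.0109, 1.8119, 0)  len=1.9207
  (v0,v1,v7) [-++] → (-0.0109, 1.8119, 0)–(-0.0109, 1.12654, -1.79426)  len=1.9207
  (v0,v7,v10) [-+-] → (-0.0109, 1.12654, -1.79426)–(-0.0109, 1.11306, -1.80774)  len=0.0191
  (v5,v11,v4) [+-+] → (-0.0109, 1.11306, 1.80774)–(-0.0109, -1.11306, 1.80774)  len=2.2261
  (v10,v7,v6) [-++] → (-0.0109, 1.11306, -1.80774)–(-0.0109, -1.11306, -1.80774)  len=2.2261
  (v3,v4,v2) [++-] → (-0.0109, -1.12654, 1.79426)–(-0.0109, -1.8119, 0)  len=1.9207
  (v3,v2,v6) [+-+] → (-0.0109, -1.8119, 0)–(-0.0109, -1.12654, -1.79426)  len=1.9207
  (v2,v4,v11) [-+-] → (-0.0109, -1.12654, 1.79426)–(-0.0109, -1.11306, 1.80774)  len=0.0191
  (v6,v2,v10) [+--] → (-0.0109, -1.12654, -1.79426)–(-0.0109, -1.11306, -1.80774)  len=0.0191

Chained into 1 loop(s):
  loop 1: 10 segments, perimeter = 12.2113
Total perimeter = 12.211


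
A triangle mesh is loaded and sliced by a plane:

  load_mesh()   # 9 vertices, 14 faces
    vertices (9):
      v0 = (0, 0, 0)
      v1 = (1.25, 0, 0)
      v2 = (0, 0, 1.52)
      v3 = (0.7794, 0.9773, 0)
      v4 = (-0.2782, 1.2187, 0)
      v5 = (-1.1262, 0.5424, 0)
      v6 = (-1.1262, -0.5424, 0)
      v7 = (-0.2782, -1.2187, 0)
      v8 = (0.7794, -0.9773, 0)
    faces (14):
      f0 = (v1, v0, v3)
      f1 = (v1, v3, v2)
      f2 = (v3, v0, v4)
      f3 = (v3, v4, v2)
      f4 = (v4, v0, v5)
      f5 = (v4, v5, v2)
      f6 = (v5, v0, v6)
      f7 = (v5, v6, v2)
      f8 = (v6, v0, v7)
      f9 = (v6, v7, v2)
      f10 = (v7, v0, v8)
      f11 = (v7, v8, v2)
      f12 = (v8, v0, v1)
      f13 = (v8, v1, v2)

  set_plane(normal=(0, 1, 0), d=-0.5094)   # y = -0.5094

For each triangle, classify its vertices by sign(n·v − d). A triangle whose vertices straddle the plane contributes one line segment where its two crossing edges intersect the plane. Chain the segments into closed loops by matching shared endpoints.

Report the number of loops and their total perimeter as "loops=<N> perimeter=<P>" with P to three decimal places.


loops=1 perimeter=4.964

Straddling triangles (8 of 14):
  (v5,v0,v6) [++-] → (-1.05768, -0.5094, 0)–(-1.1262, -0.5094, 0)  len=0.0685
  (v5,v6,v2) [+-+] → (-1.1262, -0.5094, 0)–(-1.05768, -0.5094, 0.0924779)  len=0.1151
  (v6,v0,v7) [-+-] → (-1.05768, -0.5094, 0)–(-0.116284, -0.5094, 0)  len=0.9414
  (v6,v7,v2) [--+] → (-0.116284, -0.5094, 0.884661)–(-1.05768, -0.5094, 0.0924779)  len=1.2304
  (v7,v0,v8) [-+-] → (-0.116284, -0.5094, 0)–(0.406248, -0.5094, 0)  len=0.5225
  (v7,v8,v2) [--+] → (0.406248, -0.5094, 0.727727)–(-0.116284, -0.5094, 0.884661)  len=0.5456
  (v8,v0,v1) [-++] → (0.406248, -0.5094, 0)–(1.00471, -0.5094, 0)  len=0.5985
  (v8,v1,v2) [-++] → (1.00471, -0.5094, 0)–(0.406248, -0.5094, 0.727727)  len=0.9422

Chained into 1 loop(s):
  loop 1: 8 segments, perimeter = 4.9642
Total perimeter = 4.964


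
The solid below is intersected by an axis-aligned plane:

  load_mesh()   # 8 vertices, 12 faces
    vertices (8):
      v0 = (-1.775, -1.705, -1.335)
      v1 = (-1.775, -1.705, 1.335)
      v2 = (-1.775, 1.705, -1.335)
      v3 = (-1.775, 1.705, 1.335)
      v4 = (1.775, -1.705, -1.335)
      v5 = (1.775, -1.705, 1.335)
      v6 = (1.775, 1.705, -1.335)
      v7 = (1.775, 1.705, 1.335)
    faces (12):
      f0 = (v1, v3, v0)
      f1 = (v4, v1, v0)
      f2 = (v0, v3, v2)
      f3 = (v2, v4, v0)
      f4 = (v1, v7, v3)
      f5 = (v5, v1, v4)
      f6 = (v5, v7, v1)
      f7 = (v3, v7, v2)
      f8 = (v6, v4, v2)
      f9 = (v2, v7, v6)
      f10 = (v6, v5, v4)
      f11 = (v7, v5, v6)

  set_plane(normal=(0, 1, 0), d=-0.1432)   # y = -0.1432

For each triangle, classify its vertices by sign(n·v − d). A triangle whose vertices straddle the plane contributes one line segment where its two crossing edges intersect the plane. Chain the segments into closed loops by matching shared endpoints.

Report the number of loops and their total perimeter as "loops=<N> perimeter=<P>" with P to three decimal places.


loops=1 perimeter=12.440

Straddling triangles (8 of 12):
  (v1,v3,v0) [-+-] → (-1.775, -0.1432, 1.335)–(-1.775, -0.1432, -0.112124)  len=1.4471
  (v0,v3,v2) [-++] → (-1.775, -0.1432, -0.112124)–(-1.775, -0.1432, -1.335)  len=1.2229
  (v2,v4,v0) [+--] → (0.149079, -0.1432, -1.335)–(-1.775, -0.1432, -1.335)  len=1.9241
  (v1,v7,v3) [-++] → (-0.149079, -0.1432, 1.335)–(-1.775, -0.1432, 1.335)  len=1.6259
  (v5,v7,v1) [-+-] → (1.775, -0.1432, 1.335)–(-0.149079, -0.1432, 1.335)  len=1.9241
  (v6,v4,v2) [+-+] → (1.775, -0.1432, -1.335)–(0.149079, -0.1432, -1.335)  len=1.6259
  (v6,v5,v4) [+--] → (1.775, -0.1432, 0.112124)–(1.775, -0.1432, -1.335)  len=1.4471
  (v7,v5,v6) [+-+] → (1.775, -0.1432, 1.335)–(1.775, -0.1432, 0.112124)  len=1.2229

Chained into 1 loop(s):
  loop 1: 8 segments, perimeter = 12.4400
Total perimeter = 12.440


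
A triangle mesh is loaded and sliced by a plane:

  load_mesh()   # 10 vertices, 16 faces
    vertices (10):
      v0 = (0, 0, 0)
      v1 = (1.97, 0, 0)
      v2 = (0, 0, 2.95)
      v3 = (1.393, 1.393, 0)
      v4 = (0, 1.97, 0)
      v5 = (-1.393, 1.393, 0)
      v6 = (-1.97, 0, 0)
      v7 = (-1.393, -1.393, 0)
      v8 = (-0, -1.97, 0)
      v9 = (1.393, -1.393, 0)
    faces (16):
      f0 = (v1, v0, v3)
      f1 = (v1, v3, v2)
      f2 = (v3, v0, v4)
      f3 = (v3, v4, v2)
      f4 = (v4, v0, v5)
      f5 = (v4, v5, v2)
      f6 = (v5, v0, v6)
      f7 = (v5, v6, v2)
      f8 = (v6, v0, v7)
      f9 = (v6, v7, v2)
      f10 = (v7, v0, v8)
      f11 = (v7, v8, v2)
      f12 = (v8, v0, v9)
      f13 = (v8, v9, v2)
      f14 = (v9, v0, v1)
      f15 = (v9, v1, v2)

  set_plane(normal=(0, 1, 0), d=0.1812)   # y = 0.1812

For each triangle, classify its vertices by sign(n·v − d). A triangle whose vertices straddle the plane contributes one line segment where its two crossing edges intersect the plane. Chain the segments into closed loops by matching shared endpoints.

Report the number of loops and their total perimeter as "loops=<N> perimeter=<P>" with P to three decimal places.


loops=1 perimeter=10.388

Straddling triangles (8 of 16):
  (v1,v0,v3) [--+] → (0.1812, 0.1812, 0)–(1.89494, 0.1812, 0)  len=1.7137
  (v1,v3,v2) [-+-] → (1.89494, 0.1812, 0)–(0.1812, 0.1812, 2.56627)  len=3.0859
  (v3,v0,v4) [+-+] → (0.1812, 0.1812, 0)–(0, 0.1812, 0)  len=0.1812
  (v3,v4,v2) [++-] → (0, 0.1812, 2.67866)–(0.1812, 0.1812, 2.56627)  len=0.2132
  (v4,v0,v5) [+-+] → (0, 0.1812, 0)–(-0.1812, 0.1812, 0)  len=0.1812
  (v4,v5,v2) [++-] → (-0.1812, 0.1812, 2.56627)–(0, 0.1812, 2.67866)  len=0.2132
  (v5,v0,v6) [+--] → (-0.1812, 0.1812, 0)–(-1.89494, 0.1812, 0)  len=1.7137
  (v5,v6,v2) [+--] → (-1.89494, 0.1812, 0)–(-0.1812, 0.1812, 2.56627)  len=3.0859

Chained into 1 loop(s):
  loop 1: 8 segments, perimeter = 10.3881
Total perimeter = 10.388


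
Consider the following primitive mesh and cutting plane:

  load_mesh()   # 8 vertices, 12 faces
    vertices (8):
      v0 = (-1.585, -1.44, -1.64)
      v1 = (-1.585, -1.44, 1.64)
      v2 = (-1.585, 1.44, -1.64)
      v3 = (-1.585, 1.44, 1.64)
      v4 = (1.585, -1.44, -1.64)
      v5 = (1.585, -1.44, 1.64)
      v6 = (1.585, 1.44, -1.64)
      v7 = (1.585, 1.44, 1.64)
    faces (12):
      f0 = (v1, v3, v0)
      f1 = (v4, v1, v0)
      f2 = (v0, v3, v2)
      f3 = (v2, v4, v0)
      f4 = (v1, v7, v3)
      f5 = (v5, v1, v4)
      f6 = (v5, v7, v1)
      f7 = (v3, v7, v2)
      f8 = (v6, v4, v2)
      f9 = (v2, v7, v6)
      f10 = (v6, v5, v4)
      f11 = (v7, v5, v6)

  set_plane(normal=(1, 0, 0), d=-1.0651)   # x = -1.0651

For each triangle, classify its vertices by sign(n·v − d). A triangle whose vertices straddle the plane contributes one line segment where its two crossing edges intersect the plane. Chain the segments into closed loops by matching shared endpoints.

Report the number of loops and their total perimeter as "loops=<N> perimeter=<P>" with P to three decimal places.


loops=1 perimeter=12.320

Straddling triangles (8 of 12):
  (v4,v1,v0) [+--] → (-1.0651, -1.44, 1.10206)–(-1.0651, -1.44, -1.64)  len=2.7421
  (v2,v4,v0) [-+-] → (-1.0651, 0.967662, -1.64)–(-1.0651, -1.44, -1.64)  len=2.4077
  (v1,v7,v3) [-+-] → (-1.0651, -0.967662, 1.64)–(-1.0651, 1.44, 1.64)  len=2.4077
  (v5,v1,v4) [+-+] → (-1.0651, -1.44, 1.64)–(-1.0651, -1.44, 1.10206)  len=0.5379
  (v5,v7,v1) [++-] → (-1.0651, -0.967662, 1.64)–(-1.0651, -1.44, 1.64)  len=0.4723
  (v3,v7,v2) [-+-] → (-1.0651, 1.44, 1.64)–(-1.0651, 1.44, -1.10206)  len=2.7421
  (v6,v4,v2) [++-] → (-1.0651, 0.967662, -1.64)–(-1.0651, 1.44, -1.64)  len=0.4723
  (v2,v7,v6) [-++] → (-1.0651, 1.44, -1.10206)–(-1.0651, 1.44, -1.64)  len=0.5379

Chained into 1 loop(s):
  loop 1: 8 segments, perimeter = 12.3200
Total perimeter = 12.320


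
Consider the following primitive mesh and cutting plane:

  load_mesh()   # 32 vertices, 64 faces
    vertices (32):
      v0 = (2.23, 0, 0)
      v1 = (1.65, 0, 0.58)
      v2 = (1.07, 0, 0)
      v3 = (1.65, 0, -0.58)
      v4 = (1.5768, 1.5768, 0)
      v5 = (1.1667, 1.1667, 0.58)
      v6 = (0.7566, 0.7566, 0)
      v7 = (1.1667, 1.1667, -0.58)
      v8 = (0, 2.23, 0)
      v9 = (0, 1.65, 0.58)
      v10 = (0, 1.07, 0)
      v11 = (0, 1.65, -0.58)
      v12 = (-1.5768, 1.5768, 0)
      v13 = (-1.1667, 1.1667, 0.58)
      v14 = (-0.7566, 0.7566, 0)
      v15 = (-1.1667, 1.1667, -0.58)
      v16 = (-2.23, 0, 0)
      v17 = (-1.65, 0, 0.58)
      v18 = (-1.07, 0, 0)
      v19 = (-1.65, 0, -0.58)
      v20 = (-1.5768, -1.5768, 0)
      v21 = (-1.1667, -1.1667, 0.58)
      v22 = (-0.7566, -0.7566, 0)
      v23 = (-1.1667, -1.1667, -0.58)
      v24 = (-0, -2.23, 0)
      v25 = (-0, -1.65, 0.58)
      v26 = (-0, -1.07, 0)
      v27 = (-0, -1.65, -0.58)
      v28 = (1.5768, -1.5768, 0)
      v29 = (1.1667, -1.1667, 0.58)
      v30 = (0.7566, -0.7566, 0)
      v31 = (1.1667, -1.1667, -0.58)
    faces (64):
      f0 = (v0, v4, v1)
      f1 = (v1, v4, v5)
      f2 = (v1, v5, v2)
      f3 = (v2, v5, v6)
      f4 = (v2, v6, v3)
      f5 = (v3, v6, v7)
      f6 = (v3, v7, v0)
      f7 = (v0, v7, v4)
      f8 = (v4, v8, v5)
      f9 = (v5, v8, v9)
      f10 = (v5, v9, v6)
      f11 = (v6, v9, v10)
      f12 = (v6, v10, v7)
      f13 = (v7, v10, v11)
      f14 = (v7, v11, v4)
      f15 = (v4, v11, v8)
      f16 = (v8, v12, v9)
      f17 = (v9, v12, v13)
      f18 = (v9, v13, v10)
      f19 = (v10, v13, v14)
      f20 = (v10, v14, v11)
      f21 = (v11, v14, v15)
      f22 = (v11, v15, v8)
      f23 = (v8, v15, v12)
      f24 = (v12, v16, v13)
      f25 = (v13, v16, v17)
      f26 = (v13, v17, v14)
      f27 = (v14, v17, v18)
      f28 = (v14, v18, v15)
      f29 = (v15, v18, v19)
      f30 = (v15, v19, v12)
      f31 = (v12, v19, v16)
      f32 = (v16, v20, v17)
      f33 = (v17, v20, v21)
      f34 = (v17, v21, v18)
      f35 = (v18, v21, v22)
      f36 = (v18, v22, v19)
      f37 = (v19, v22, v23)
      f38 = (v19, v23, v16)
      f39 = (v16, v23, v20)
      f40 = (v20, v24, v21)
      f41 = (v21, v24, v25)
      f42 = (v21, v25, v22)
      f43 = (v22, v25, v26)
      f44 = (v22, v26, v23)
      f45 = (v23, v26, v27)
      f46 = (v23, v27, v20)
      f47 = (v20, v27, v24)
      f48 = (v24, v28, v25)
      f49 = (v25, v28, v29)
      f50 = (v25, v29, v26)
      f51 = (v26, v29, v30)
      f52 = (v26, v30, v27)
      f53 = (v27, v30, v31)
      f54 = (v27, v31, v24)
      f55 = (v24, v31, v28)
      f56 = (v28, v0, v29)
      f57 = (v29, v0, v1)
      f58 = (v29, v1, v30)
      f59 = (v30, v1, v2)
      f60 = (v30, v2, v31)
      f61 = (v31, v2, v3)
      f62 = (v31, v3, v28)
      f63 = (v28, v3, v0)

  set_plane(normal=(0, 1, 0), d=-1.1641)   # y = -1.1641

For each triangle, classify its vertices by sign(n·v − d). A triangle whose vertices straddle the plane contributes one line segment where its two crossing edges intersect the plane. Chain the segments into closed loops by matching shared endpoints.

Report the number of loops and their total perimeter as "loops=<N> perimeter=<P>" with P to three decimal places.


Straddling triangles (22 of 64):
  (v16,v20,v17) [+-+] → (-1.74776, -1.1641, 0)–(-1.59596, -1.1641, 0.151805)  len=0.2147
  (v17,v20,v21) [+--] → (-1.59596, -1.1641, 0.151805)–(-1.16778, -1.1641, 0.58)  len=0.6055
  (v17,v21,v18) [+-+] → (-1.16778, -1.1641, 0.58)–(-1.16648, -1.1641, 0.578707)  len=0.0018
  (v18,v21,v22) [+-+] → (-1.16648, -1.1641, 0.578707)–(-1.1641, -1.1641, 0.576323)  len=0.0034
  (v19,v22,v23) [++-] → (-1.1641, -1.1641, -0.576323)–(-1.16778, -1.1641, -0.58)  len=0.0052
  (v19,v23,v16) [+-+] → (-1.16778, -1.1641, -0.58)–(-1.16907, -1.1641, -0.578707)  len=0.0018
  (v16,v23,v20) [+--] → (-1.16907, -1.1641, -0.578707)–(-1.74776, -1.1641, 0)  len=0.8184
  (v21,v25,v22) [--+] → (-0.411498, -1.1641, 0.264551)–(-1.1641, -1.1641, 0.576323)  len=0.8146
  (v22,v25,v26) [+-+] → (-0.411498, -1.1641, 0.264551)–(0, -1.1641, 0.0941)  len=0.4454
  (v22,v26,v23) [++-] → (-1.13533, -1.1641, -0.564405)–(-1.1641, -1.1641, -0.576323)  len=0.0311
  (v23,v26,v27) [-+-] → (-1.13533, -1.1641, -0.564405)–(0, -1.1641, -0.0941)  len=1.2289
  (v25,v29,v26) [--+] → (1.13533, -1.1641, 0.564405)–(0, -1.1641, 0.0941)  len=1.2289
  (v26,v29,v30) [+-+] → (1.13533, -1.1641, 0.564405)–(1.1641, -1.1641, 0.576323)  len=0.0311
  (v26,v30,v27) [++-] → (0.411498, -1.1641, -0.264551)–(0, -1.1641, -0.0941)  len=0.4454
  (v27,v30,v31) [-+-] → (0.411498, -1.1641, -0.264551)–(1.1641, -1.1641, -0.576323)  len=0.8146
  (v28,v0,v29) [-+-] → (1.74776, -1.1641, 0)–(1.16907, -1.1641, 0.578707)  len=0.8184
  (v29,v0,v1) [-++] → (1.16907, -1.1641, 0.578707)–(1.16778, -1.1641, 0.58)  len=0.0018
  (v29,v1,v30) [-++] → (1.16778, -1.1641, 0.58)–(1.1641, -1.1641, 0.576323)  len=0.0052
  (v30,v2,v31) [++-] → (1.16648, -1.1641, -0.578707)–(1.1641, -1.1641, -0.576323)  len=0.0034
  (v31,v2,v3) [-++] → (1.16648, -1.1641, -0.578707)–(1.16778, -1.1641, -0.58)  len=0.0018
  (v31,v3,v28) [-+-] → (1.16778, -1.1641, -0.58)–(1.59596, -1.1641, -0.151805)  len=0.6055
  (v28,v3,v0) [-++] → (1.59596, -1.1641, -0.151805)–(1.74776, -1.1641, 0)  len=0.2147

Chained into 1 loop(s):
  loop 1: 22 segments, perimeter = 8.3418
Total perimeter = 8.342

loops=1 perimeter=8.342


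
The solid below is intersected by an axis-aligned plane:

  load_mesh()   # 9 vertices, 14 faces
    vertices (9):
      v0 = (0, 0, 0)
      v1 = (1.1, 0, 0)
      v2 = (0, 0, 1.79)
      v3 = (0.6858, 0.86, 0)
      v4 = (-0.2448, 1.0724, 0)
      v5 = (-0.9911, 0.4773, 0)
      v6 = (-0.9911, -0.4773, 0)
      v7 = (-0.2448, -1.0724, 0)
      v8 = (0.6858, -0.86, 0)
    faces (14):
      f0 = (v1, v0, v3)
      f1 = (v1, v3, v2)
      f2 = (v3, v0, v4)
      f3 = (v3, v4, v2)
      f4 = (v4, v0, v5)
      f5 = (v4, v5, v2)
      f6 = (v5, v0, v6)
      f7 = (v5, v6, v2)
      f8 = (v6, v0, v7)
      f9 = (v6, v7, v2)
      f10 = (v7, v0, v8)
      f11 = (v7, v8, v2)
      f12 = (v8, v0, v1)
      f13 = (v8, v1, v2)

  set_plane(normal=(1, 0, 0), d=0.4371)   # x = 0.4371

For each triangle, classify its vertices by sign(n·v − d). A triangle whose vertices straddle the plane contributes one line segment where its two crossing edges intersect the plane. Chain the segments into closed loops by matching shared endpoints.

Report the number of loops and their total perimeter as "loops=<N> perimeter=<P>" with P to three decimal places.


Straddling triangles (8 of 14):
  (v1,v0,v3) [+-+] → (0.4371, 0, 0)–(0.4371, 0.548128, 0)  len=0.5481
  (v1,v3,v2) [++-] → (0.4371, 0.548128, 0.649129)–(0.4371, 0, 1.07872)  len=0.6964
  (v3,v0,v4) [+--] → (0.4371, 0.548128, 0)–(0.4371, 0.916763, 0)  len=0.3686
  (v3,v4,v2) [+--] → (0.4371, 0.916763, 0)–(0.4371, 0.548128, 0.649129)  len=0.7465
  (v7,v0,v8) [--+] → (0.4371, -0.548128, 0)–(0.4371, -0.916763, 0)  len=0.3686
  (v7,v8,v2) [-+-] → (0.4371, -0.916763, 0)–(0.4371, -0.548128, 0.649129)  len=0.7465
  (v8,v0,v1) [+-+] → (0.4371, -0.548128, 0)–(0.4371, 0, 0)  len=0.5481
  (v8,v1,v2) [++-] → (0.4371, 0, 1.07872)–(0.4371, -0.548128, 0.649129)  len=0.6964

Chained into 1 loop(s):
  loop 1: 8 segments, perimeter = 4.7194
Total perimeter = 4.719

loops=1 perimeter=4.719


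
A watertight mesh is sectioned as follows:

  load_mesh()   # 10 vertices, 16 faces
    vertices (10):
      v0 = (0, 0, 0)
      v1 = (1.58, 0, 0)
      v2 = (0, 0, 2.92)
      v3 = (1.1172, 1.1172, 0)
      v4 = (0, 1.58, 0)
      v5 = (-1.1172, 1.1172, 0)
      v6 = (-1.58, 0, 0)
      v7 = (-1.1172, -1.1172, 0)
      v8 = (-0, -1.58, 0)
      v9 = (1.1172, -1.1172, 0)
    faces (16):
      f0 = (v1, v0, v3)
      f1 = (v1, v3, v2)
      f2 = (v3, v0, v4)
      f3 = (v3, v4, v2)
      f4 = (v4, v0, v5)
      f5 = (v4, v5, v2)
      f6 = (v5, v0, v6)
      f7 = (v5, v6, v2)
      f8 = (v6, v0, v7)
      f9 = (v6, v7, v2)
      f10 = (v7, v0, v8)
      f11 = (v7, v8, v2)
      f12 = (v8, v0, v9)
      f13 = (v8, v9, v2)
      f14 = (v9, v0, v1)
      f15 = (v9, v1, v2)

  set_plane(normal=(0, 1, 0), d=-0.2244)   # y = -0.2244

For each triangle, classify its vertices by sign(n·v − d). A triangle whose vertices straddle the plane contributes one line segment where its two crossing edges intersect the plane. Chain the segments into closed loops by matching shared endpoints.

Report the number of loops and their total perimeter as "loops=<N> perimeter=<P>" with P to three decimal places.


Straddling triangles (8 of 16):
  (v6,v0,v7) [++-] → (-0.2244, -0.2244, 0)–(-1.48704, -0.2244, 0)  len=1.2626
  (v6,v7,v2) [+-+] → (-1.48704, -0.2244, 0)–(-0.2244, -0.2244, 2.33349)  len=2.6532
  (v7,v0,v8) [-+-] → (-0.2244, -0.2244, 0)–(0, -0.2244, 0)  len=0.2244
  (v7,v8,v2) [--+] → (0, -0.2244, 2.50529)–(-0.2244, -0.2244, 2.33349)  len=0.2826
  (v8,v0,v9) [-+-] → (0, -0.2244, 0)–(0.2244, -0.2244, 0)  len=0.2244
  (v8,v9,v2) [--+] → (0.2244, -0.2244, 2.33349)–(0, -0.2244, 2.50529)  len=0.2826
  (v9,v0,v1) [-++] → (0.2244, -0.2244, 0)–(1.48704, -0.2244, 0)  len=1.2626
  (v9,v1,v2) [-++] → (1.48704, -0.2244, 0)–(0.2244, -0.2244, 2.33349)  len=2.6532

Chained into 1 loop(s):
  loop 1: 8 segments, perimeter = 8.8457
Total perimeter = 8.846

loops=1 perimeter=8.846


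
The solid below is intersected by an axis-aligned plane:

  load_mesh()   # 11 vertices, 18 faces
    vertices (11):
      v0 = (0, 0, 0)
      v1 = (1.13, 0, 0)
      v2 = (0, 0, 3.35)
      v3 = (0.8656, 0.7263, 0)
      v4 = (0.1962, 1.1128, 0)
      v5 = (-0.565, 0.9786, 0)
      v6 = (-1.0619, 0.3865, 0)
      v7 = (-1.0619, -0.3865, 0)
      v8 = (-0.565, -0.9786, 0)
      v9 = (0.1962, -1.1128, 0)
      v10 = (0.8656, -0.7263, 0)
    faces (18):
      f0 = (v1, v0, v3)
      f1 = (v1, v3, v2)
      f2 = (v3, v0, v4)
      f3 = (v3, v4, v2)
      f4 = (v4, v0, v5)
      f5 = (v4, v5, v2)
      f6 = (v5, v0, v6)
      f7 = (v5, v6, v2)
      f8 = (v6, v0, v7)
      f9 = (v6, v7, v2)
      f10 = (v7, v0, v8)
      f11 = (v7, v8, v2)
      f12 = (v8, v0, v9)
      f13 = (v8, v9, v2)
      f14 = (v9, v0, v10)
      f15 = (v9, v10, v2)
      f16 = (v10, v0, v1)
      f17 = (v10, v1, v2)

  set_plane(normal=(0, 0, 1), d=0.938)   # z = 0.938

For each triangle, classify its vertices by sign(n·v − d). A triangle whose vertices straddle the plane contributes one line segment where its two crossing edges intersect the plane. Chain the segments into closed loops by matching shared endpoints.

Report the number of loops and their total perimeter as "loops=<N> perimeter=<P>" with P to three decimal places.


Straddling triangles (9 of 18):
  (v1,v3,v2) [--+] → (0.623232, 0.522936, 0.938)–(0.8136, 0, 0.938)  len=0.5565
  (v3,v4,v2) [--+] → (0.141264, 0.801216, 0.938)–(0.623232, 0.522936, 0.938)  len=0.5565
  (v4,v5,v2) [--+] → (-0.4068, 0.704592, 0.938)–(0.141264, 0.801216, 0.938)  len=0.5565
  (v5,v6,v2) [--+] → (-0.764568, 0.27828, 0.938)–(-0.4068, 0.704592, 0.938)  len=0.5565
  (v6,v7,v2) [--+] → (-0.764568, -0.27828, 0.938)–(-0.764568, 0.27828, 0.938)  len=0.5566
  (v7,v8,v2) [--+] → (-0.4068, -0.704592, 0.938)–(-0.764568, -0.27828, 0.938)  len=0.5565
  (v8,v9,v2) [--+] → (0.141264, -0.801216, 0.938)–(-0.4068, -0.704592, 0.938)  len=0.5565
  (v9,v10,v2) [--+] → (0.623232, -0.522936, 0.938)–(0.141264, -0.801216, 0.938)  len=0.5565
  (v10,v1,v2) [--+] → (0.8136, 0, 0.938)–(0.623232, -0.522936, 0.938)  len=0.5565

Chained into 1 loop(s):
  loop 1: 9 segments, perimeter = 5.0088
Total perimeter = 5.009

loops=1 perimeter=5.009


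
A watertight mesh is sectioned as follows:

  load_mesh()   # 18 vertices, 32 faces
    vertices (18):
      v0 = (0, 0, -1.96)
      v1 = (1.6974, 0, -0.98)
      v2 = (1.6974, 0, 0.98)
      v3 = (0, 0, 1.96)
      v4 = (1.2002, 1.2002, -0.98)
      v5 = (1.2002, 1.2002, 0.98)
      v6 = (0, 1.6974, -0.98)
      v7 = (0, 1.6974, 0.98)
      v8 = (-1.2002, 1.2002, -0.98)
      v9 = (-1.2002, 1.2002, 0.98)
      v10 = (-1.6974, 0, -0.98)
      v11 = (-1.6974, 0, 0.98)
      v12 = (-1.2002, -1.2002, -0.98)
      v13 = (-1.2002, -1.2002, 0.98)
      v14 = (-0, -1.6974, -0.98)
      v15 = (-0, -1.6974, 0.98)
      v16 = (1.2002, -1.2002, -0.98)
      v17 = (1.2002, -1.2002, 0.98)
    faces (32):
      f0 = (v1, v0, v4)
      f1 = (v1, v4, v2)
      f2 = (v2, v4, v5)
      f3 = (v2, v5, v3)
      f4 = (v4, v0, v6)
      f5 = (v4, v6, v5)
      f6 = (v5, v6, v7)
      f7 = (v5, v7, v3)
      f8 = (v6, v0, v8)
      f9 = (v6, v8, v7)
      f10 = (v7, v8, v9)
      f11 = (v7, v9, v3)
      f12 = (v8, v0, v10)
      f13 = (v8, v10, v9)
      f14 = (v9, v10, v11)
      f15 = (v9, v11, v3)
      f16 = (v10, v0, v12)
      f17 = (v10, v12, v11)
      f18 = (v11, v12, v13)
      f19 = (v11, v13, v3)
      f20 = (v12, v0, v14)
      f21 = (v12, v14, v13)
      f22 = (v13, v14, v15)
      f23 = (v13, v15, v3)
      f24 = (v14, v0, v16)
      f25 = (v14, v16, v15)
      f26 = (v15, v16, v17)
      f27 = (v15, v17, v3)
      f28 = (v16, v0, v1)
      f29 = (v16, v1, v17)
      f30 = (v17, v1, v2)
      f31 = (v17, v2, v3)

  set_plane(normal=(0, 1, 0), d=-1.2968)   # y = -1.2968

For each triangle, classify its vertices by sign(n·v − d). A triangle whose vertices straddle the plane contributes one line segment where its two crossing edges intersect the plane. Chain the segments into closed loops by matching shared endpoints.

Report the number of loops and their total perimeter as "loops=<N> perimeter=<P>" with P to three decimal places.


Straddling triangles (8 of 32):
  (v12,v0,v14) [++-] → (0, -1.2968, -1.21129)–(-0.967016, -1.2968, -0.98)  len=0.9943
  (v12,v14,v13) [+-+] → (-0.967016, -1.2968, -0.98)–(-0.967016, -1.2968, 0.599195)  len=1.5792
  (v13,v14,v15) [+--] → (-0.967016, -1.2968, 0.599195)–(-0.967016, -1.2968, 0.98)  len=0.3808
  (v13,v15,v3) [+-+] → (-0.967016, -1.2968, 0.98)–(0, -1.2968, 1.21129)  len=0.9943
  (v14,v0,v16) [-++] → (0, -1.2968, -1.21129)–(0.967016, -1.2968, -0.98)  len=0.9943
  (v14,v16,v15) [-+-] → (0.967016, -1.2968, -0.98)–(0.967016, -1.2968, -0.599195)  len=0.3808
  (v15,v16,v17) [-++] → (0.967016, -1.2968, -0.599195)–(0.967016, -1.2968, 0.98)  len=1.5792
  (v15,v17,v3) [-++] → (0.967016, -1.2968, 0.98)–(0, -1.2968, 1.21129)  len=0.9943

Chained into 1 loop(s):
  loop 1: 8 segments, perimeter = 7.8972
Total perimeter = 7.897

loops=1 perimeter=7.897


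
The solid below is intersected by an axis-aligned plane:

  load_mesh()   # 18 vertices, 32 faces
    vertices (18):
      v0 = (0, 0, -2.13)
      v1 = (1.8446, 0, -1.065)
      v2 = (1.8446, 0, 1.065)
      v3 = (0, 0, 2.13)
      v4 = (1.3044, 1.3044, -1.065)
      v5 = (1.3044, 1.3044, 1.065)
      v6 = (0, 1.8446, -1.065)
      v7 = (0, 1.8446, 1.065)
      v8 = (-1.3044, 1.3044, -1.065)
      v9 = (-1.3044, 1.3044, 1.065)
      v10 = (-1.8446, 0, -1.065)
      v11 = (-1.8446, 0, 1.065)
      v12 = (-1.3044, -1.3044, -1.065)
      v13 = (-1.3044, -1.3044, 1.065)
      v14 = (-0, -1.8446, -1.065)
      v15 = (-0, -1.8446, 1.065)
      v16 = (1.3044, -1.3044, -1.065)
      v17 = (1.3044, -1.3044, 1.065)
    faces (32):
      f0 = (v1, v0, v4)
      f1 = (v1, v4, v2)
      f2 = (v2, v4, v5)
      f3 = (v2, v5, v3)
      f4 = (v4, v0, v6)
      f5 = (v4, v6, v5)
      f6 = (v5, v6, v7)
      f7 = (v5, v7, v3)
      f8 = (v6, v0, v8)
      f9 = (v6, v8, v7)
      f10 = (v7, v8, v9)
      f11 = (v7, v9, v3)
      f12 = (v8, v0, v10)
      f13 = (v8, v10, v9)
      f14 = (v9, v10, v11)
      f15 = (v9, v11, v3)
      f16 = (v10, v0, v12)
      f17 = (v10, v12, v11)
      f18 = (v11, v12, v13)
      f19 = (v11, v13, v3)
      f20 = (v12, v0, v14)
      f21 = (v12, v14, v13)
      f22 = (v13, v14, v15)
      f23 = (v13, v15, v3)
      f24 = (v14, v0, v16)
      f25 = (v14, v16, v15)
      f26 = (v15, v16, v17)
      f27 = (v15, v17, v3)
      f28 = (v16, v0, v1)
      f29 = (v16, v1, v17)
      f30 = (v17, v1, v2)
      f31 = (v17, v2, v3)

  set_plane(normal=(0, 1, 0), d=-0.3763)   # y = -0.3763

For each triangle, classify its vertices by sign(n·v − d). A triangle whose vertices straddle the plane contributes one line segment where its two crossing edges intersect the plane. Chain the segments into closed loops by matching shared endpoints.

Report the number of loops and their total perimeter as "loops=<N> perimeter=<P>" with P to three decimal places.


loops=1 perimeter=11.870

Straddling triangles (12 of 32):
  (v10,v0,v12) [++-] → (-0.3763, -0.3763, -1.82276)–(-1.68876, -0.3763, -1.065)  len=1.5155
  (v10,v12,v11) [+-+] → (-1.68876, -0.3763, -1.065)–(-1.68876, -0.3763, 0.450527)  len=1.5155
  (v11,v12,v13) [+--] → (-1.68876, -0.3763, 0.450527)–(-1.68876, -0.3763, 1.065)  len=0.6145
  (v11,v13,v3) [+-+] → (-1.68876, -0.3763, 1.065)–(-0.3763, -0.3763, 1.82276)  len=1.5155
  (v12,v0,v14) [-+-] → (-0.3763, -0.3763, -1.82276)–(0, -0.3763, -1.91274)  len=0.3869
  (v13,v15,v3) [--+] → (0, -0.3763, 1.91274)–(-0.3763, -0.3763, 1.82276)  len=0.3869
  (v14,v0,v16) [-+-] → (0, -0.3763, -1.91274)–(0.3763, -0.3763, -1.82276)  len=0.3869
  (v15,v17,v3) [--+] → (0.3763, -0.3763, 1.82276)–(0, -0.3763, 1.91274)  len=0.3869
  (v16,v0,v1) [-++] → (0.3763, -0.3763, -1.82276)–(1.68876, -0.3763, -1.065)  len=1.5155
  (v16,v1,v17) [-+-] → (1.68876, -0.3763, -1.065)–(1.68876, -0.3763, -0.450527)  len=0.6145
  (v17,v1,v2) [-++] → (1.68876, -0.3763, -0.450527)–(1.68876, -0.3763, 1.065)  len=1.5155
  (v17,v2,v3) [-++] → (1.68876, -0.3763, 1.065)–(0.3763, -0.3763, 1.82276)  len=1.5155

Chained into 1 loop(s):
  loop 1: 12 segments, perimeter = 11.8697
Total perimeter = 11.870
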